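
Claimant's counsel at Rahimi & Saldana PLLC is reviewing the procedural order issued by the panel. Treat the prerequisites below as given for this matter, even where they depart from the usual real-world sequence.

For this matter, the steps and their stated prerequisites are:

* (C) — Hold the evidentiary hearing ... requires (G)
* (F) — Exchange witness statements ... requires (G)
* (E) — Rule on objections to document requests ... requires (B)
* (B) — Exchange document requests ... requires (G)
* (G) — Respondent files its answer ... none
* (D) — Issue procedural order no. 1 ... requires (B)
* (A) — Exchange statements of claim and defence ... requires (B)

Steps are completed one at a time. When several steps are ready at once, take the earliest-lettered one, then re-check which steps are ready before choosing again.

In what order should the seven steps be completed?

Only (G) has no prerequisites, so it is first.
(B), (C) and (F) are all available; (B) has the earlier label → (B).
(A), (C), (D), (E) and (F) are all available; (A) has the earlier label → (A).
Ready: (C), (D), (E) and (F). (C) has the earlier label → (C).
Ready: (D), (E) and (F). (D) has the earlier label → (D).
(E) and (F) are both available; (E) has the earlier label → (E).
Next only (F) has its prerequisites met → (F).

(G), (B), (A), (C), (D), (E), (F)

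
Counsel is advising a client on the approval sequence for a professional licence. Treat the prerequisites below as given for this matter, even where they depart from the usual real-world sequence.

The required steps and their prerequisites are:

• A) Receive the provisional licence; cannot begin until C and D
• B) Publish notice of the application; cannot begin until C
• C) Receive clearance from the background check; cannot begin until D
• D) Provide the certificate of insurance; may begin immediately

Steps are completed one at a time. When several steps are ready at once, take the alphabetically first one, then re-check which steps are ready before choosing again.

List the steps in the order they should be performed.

D, C, A, B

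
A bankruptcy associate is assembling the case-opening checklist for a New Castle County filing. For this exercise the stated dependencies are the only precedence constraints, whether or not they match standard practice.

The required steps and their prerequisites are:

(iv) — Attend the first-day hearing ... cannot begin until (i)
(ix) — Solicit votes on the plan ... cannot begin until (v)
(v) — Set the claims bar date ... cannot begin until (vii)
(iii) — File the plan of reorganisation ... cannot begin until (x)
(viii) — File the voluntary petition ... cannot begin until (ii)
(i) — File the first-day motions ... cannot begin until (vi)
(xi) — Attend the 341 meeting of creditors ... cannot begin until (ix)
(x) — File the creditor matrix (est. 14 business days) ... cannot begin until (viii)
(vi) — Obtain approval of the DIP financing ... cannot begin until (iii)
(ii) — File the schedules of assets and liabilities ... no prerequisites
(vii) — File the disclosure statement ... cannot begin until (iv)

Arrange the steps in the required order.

(ii), (viii), (x), (iii), (vi), (i), (iv), (vii), (v), (ix), (xi)

(ii) has no prerequisites → (ii) first.
Next only (viii) has its prerequisites met → (viii).
(x) needed (viii), now all done → (x).
Next only (iii) has its prerequisites met → (iii).
Next only (vi) has its prerequisites met → (vi).
(i) needed (vi), now all done → (i).
(iv) needed (i), now all done → (iv).
(vii) needed (iv), now all done → (vii).
(v) is the only step now ready → (v).
Next only (ix) has its prerequisites met → (ix).
Next only (xi) has its prerequisites met → (xi).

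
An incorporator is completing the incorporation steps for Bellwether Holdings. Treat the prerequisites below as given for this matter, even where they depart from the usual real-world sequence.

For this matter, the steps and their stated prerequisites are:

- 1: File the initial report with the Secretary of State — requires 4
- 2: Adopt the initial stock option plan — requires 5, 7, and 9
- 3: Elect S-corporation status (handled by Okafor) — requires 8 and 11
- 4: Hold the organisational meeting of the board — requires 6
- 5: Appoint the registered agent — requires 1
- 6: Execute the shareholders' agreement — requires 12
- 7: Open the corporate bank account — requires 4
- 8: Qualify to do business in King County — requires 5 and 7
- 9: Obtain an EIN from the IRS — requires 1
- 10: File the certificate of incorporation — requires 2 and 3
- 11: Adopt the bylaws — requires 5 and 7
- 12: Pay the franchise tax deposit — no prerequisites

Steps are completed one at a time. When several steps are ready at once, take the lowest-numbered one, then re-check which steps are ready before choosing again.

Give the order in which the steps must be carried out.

12, 6, 4, 1, 5, 7, 8, 9, 2, 11, 3, 10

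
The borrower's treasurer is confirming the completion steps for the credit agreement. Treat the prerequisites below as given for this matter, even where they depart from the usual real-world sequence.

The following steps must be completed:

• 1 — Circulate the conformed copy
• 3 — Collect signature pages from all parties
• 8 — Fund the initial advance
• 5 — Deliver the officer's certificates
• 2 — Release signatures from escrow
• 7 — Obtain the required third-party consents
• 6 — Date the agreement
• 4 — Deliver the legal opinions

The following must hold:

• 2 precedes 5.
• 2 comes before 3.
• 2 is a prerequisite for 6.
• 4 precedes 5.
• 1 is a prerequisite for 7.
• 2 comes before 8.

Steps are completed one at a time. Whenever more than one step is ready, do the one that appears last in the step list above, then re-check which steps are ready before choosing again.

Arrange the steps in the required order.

Nothing is required for 4, 2 and 1. 4 is listed later → 4 first.
2 and 1 are both available; 2 is listed later → 2.
6, 5, 8, 3 and 1 are all available; 6 is listed later → 6.
Ready: 5, 8, 3 and 1. 5 is listed later → 5.
Ready: 8, 3 and 1. 8 is listed later → 8.
Ready: 3 and 1. 3 is listed later → 3.
1 is the only step now ready → 1.
7 needed 1, now all done → 7.

4 2 6 5 8 3 1 7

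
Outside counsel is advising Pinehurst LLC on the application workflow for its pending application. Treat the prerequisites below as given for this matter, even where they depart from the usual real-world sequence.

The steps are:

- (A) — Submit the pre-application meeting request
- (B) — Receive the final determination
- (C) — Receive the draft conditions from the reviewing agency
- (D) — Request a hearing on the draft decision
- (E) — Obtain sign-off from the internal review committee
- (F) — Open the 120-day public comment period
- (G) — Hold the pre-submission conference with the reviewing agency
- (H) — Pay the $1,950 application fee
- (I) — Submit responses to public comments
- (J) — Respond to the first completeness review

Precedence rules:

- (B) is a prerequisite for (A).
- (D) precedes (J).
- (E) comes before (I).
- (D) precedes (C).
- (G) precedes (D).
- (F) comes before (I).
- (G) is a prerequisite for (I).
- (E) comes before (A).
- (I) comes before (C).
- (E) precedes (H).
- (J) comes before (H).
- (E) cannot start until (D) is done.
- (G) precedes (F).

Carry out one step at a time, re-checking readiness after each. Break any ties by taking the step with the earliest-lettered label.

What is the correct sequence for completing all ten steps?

(B) → (G) → (D) → (E) → (A) → (F) → (I) → (C) → (J) → (H)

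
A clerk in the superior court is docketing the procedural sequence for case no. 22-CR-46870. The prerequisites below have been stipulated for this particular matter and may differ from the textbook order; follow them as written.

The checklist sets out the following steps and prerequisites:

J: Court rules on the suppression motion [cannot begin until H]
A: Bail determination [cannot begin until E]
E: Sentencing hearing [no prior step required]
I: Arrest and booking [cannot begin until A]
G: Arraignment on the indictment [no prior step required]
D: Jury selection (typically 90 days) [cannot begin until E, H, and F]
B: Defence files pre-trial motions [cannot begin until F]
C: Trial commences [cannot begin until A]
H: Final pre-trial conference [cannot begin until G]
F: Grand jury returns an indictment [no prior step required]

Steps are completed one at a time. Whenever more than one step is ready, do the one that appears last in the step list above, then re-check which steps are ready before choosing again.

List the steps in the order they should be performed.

F, B, G, H, E, D, A, C, I, J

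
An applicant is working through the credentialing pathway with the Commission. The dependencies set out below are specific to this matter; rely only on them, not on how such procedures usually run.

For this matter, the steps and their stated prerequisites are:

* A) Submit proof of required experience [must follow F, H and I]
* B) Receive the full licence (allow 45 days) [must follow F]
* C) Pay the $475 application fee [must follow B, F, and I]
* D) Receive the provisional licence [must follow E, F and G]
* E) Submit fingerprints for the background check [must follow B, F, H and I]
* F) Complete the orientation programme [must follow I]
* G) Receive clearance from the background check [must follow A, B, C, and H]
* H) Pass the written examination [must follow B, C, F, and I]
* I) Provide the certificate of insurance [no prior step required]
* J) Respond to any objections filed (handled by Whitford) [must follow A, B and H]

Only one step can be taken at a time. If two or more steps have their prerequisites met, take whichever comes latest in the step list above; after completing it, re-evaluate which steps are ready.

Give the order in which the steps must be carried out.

I, F, B, C, H, E, A, J, G, D

I is the only step with nothing outstanding, so it goes first.
F is the only step now ready → F.
That leaves B as the only ready step → B.
That leaves C as the only ready step → C.
H is the only step now ready → H.
Now E and A have their prerequisites met. E is listed later, so E next.
Next only A has its prerequisites met → A.
J and G are both available; J is listed later → J.
G needed H, C, B and A, now all done → G.
D needed G, F and E, now all done → D.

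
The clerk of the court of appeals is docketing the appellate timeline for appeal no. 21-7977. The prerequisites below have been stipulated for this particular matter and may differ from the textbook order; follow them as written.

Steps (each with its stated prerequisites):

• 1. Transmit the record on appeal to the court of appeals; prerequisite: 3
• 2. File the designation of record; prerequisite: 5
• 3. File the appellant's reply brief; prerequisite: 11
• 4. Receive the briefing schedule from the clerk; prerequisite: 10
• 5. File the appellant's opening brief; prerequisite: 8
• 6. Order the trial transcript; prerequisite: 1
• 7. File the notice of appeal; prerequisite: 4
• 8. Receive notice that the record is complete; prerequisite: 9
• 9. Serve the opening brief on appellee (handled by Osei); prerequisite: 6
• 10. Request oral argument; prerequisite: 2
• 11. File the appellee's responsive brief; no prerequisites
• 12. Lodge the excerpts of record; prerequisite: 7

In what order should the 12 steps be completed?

11, 3, 1, 6, 9, 8, 5, 2, 10, 4, 7, 12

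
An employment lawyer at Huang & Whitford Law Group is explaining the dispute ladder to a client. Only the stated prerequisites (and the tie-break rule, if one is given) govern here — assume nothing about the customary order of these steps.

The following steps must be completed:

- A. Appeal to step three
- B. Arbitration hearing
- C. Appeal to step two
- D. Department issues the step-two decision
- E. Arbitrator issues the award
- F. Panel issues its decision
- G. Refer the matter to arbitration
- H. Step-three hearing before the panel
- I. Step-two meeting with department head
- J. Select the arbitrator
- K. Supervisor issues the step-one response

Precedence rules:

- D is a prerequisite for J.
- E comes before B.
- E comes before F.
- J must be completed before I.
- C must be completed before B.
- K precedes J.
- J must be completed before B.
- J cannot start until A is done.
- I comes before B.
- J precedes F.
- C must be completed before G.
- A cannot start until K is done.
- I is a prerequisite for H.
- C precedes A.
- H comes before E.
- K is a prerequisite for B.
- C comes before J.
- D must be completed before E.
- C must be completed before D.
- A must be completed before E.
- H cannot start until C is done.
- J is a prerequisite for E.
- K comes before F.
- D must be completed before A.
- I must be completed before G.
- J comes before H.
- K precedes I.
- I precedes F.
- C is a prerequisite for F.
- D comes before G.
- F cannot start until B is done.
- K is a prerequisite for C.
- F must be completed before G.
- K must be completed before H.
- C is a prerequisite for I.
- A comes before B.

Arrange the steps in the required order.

K C D A J I H E B F G

Only K has no prerequisites, so it is first.
C needed K, now all done → C.
That leaves D as the only ready step → D.
Next only A has its prerequisites met → A.
Next only J has its prerequisites met → J.
Next only I has its prerequisites met → I.
H needed C, I, J and K, now all done → H.
E needed A, D, H and J, now all done → E.
That leaves B as the only ready step → B.
F is the only step now ready → F.
Next only G has its prerequisites met → G.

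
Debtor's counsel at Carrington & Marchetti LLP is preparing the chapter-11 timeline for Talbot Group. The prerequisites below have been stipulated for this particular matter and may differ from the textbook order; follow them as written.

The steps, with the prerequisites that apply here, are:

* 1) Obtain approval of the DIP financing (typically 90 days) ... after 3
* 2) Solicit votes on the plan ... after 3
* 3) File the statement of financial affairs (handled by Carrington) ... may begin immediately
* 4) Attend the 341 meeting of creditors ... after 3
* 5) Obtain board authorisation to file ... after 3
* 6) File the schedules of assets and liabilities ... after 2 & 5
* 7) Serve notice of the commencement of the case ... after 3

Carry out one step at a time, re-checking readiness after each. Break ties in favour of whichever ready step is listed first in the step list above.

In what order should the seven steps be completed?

Only 3 has no prerequisites, so it is first.
Ready: 1, 2, 4, 5 and 7. 1 is listed earlier → 1.
2, 4, 5 and 7 are all available; 2 is listed earlier → 2.
Ready: 4, 5 and 7. 4 is listed earlier → 4.
Ready: 5 and 7. 5 is listed earlier → 5.
Now 6 and 7 have their prerequisites met. 6 is listed earlier, so 6 next.
7 is the only step now ready → 7.

3 1 2 4 5 6 7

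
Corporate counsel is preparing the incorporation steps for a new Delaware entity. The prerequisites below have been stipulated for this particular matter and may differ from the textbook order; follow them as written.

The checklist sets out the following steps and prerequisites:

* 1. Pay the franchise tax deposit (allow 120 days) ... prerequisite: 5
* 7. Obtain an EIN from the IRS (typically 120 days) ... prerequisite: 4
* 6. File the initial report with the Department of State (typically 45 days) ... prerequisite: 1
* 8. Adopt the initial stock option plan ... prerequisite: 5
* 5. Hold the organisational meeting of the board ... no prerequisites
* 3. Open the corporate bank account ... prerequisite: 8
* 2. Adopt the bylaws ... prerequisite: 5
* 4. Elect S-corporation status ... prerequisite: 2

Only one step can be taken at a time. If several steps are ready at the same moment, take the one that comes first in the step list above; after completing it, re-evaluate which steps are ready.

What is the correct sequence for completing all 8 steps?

5, 1, 6, 8, 3, 2, 4, 7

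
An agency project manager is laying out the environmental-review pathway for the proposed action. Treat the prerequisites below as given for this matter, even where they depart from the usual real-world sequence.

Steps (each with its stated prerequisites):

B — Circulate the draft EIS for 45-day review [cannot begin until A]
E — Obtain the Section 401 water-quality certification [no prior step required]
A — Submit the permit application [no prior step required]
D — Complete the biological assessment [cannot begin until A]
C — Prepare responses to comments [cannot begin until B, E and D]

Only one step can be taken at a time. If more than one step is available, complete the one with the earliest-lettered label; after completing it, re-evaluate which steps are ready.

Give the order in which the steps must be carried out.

A → B → D → E → C

A and E have no prerequisites; A has the earlier label, so A is first.
B, D and E are all available; B has the earlier label → B.
Ready: D and E. D has the earlier label → D.
That leaves E as the only ready step → E.
C needed B, D and E, now all done → C.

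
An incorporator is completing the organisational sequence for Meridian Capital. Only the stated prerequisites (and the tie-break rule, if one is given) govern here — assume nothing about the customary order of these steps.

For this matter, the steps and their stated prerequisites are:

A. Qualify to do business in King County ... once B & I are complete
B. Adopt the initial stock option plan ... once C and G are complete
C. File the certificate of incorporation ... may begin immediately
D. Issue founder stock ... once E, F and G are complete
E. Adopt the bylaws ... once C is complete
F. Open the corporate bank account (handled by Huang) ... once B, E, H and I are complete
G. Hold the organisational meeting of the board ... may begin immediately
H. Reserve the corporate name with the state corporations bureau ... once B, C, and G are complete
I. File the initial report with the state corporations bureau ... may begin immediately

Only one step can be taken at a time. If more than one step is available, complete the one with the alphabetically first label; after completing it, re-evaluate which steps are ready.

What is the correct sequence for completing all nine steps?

C E G B H I A F D

C, G and I have no prerequisites; C has the earlier label, so C is first.
E now also ready, so the ready set is {E, G, I}; E has the earlier label → E.
G and I are both available; G has the earlier label → G.
B now also ready, so the ready set is {B, I}; B has the earlier label → B.
Ready: H and I. H has the earlier label → H.
That leaves I as the only ready step → I.
A and F are both available; A has the earlier label → A.
That leaves F as the only ready step → F.
D is the only step now ready → D.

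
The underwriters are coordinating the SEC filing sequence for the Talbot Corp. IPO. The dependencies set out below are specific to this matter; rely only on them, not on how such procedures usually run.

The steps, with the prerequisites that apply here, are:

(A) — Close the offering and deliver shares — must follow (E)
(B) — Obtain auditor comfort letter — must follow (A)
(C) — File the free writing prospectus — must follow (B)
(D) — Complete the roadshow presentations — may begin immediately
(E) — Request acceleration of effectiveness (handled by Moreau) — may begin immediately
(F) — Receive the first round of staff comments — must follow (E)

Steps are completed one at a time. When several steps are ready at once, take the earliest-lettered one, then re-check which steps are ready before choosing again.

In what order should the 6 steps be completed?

(D) → (E) → (A) → (B) → (C) → (F)

Nothing is required for (D) and (E). (D) has the earlier label → (D) first.
That leaves (E) as the only ready step → (E).
Ready: (A) and (F). (A) has the earlier label → (A).
Ready: (B) and (F). (B) has the earlier label → (B).
(C) now also ready, so the ready set is {(C), (F)}; (C) has the earlier label → (C).
(F) needed (E), now all done → (F).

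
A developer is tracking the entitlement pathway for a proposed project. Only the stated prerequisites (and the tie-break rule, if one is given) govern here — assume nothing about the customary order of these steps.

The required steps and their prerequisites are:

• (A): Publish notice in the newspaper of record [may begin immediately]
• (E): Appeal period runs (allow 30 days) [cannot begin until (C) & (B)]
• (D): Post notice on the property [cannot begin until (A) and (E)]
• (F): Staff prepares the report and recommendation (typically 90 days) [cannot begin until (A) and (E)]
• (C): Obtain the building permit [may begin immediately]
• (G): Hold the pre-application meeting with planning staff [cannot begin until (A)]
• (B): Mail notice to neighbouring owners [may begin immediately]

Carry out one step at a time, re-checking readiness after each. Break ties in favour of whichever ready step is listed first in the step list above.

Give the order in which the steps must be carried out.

(A), (C), (G), (B), (E), (D), (F)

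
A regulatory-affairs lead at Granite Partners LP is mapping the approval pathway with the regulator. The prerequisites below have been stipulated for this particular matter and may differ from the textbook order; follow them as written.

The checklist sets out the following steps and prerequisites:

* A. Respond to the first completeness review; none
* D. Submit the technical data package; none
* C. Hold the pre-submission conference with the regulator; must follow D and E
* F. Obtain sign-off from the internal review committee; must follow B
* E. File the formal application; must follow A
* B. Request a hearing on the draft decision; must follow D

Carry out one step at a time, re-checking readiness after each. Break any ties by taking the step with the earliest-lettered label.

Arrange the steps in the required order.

A, D, B, E, C, F

Nothing is required for A and D. A has the earlier label → A first.
Now D and E have their prerequisites met. D has the earlier label, so D next.
B now also ready, so the ready set is {B, E}; B has the earlier label → B.
E and F are both available; E has the earlier label → E.
Now C and F have their prerequisites met. C has the earlier label, so C next.
F needed B, now all done → F.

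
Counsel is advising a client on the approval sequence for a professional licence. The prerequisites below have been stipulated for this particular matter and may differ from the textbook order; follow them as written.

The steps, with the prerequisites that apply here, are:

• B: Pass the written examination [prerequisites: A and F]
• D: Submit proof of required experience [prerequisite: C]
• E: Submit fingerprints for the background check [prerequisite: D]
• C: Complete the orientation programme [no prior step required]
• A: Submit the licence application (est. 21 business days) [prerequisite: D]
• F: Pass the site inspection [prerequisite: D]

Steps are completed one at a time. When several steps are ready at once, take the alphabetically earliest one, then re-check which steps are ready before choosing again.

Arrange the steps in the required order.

C D A E F B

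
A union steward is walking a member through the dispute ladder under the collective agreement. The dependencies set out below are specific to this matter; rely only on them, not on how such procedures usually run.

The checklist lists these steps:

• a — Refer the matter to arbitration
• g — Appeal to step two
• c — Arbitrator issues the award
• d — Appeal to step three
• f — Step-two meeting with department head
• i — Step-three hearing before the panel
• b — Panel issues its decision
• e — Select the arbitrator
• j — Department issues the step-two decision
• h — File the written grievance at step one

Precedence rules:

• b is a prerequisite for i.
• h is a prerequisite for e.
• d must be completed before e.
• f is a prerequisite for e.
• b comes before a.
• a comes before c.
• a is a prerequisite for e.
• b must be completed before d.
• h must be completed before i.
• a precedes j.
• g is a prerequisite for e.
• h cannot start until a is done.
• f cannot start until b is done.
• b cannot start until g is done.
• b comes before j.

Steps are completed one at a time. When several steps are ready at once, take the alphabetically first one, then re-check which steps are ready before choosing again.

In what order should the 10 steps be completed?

g is the only step with nothing outstanding, so it goes first.
b needed g, now all done → b.
Ready: a, d and f. a has the earlier label → a.
Ready: c, d, f, h and j. c has the earlier label → c.
d, f, h and j are all available; d has the earlier label → d.
f, h and j are all available; f has the earlier label → f.
Now h and j have their prerequisites met. h has the earlier label, so h next.
Now e, i and j have their prerequisites met. e has the earlier label, so e next.
Ready: i and j. i has the earlier label → i.
That leaves j as the only ready step → j.

g → b → a → c → d → f → h → e → i → j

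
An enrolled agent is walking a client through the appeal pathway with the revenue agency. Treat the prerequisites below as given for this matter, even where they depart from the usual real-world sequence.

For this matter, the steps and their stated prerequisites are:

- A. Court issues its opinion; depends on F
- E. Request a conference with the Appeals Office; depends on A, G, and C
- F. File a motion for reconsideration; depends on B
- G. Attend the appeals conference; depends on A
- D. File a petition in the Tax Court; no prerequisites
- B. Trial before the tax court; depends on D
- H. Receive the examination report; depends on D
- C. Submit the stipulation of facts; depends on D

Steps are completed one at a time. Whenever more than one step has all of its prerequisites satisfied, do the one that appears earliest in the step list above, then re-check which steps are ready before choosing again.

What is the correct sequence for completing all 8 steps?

D has no prerequisites → D first.
B, H and C are all available; B is listed earlier → B.
F, H and C are all available; F is listed earlier → F.
A now also ready, so the ready set is {A, H, C}; A is listed earlier → A.
Ready: G, H and C. G is listed earlier → G.
Ready: H and C. H is listed earlier → H.
That leaves C as the only ready step → C.
E needed A, G and C, now all done → E.

D B F A G H C E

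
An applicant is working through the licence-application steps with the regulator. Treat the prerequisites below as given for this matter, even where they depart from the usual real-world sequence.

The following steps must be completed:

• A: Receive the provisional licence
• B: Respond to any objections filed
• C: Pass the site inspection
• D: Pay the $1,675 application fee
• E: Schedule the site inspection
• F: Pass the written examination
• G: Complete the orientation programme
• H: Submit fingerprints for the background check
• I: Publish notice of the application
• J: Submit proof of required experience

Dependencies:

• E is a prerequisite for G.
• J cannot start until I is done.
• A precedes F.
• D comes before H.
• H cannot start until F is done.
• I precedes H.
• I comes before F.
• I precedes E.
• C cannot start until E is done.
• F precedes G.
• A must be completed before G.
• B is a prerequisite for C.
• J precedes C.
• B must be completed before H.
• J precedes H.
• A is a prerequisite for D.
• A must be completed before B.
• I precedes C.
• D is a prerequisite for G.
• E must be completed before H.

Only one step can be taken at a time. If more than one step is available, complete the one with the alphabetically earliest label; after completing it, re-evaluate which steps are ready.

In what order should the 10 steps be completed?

A → B → D → I → E → F → G → J → C → H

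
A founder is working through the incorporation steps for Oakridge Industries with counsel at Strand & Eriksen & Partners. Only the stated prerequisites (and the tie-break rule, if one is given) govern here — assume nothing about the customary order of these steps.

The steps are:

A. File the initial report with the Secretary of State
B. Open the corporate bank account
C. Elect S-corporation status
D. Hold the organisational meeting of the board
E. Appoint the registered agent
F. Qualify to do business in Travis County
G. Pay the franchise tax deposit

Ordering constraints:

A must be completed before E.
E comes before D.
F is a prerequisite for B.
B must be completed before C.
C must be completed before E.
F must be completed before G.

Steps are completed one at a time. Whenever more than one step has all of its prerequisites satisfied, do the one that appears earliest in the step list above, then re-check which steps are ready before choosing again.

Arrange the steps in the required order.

Nothing is required for A and F. A is listed earlier → A first.
That leaves F as the only ready step → F.
B and G are both available; B is listed earlier → B.
C now also ready, so the ready set is {C, G}; C is listed earlier → C.
E now also ready, so the ready set is {E, G}; E is listed earlier → E.
D and G are both available; D is listed earlier → D.
G needed F, now all done → G.

A, F, B, C, E, D, G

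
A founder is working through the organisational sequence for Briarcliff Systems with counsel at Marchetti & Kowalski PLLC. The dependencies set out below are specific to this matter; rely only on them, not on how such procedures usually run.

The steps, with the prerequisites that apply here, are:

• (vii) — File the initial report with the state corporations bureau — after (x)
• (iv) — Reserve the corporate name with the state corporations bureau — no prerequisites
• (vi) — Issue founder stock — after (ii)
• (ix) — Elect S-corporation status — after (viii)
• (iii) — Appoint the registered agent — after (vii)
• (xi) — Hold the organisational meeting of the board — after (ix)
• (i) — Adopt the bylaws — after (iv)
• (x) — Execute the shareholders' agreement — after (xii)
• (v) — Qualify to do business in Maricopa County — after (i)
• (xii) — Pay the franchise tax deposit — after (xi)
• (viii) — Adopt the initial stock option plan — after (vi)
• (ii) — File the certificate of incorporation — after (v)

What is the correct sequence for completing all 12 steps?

(iv) → (i) → (v) → (ii) → (vi) → (viii) → (ix) → (xi) → (xii) → (x) → (vii) → (iii)

Only (iv) has no prerequisites, so it is first.
(i) needed (iv), now all done → (i).
Next only (v) has its prerequisites met → (v).
(ii) needed (v), now all done → (ii).
Next only (vi) has its prerequisites met → (vi).
Next only (viii) has its prerequisites met → (viii).
Next only (ix) has its prerequisites met → (ix).
Next only (xi) has its prerequisites met → (xi).
(xii) is the only step now ready → (xii).
Next only (x) has its prerequisites met → (x).
(vii) needed (x), now all done → (vii).
(iii) is the only step now ready → (iii).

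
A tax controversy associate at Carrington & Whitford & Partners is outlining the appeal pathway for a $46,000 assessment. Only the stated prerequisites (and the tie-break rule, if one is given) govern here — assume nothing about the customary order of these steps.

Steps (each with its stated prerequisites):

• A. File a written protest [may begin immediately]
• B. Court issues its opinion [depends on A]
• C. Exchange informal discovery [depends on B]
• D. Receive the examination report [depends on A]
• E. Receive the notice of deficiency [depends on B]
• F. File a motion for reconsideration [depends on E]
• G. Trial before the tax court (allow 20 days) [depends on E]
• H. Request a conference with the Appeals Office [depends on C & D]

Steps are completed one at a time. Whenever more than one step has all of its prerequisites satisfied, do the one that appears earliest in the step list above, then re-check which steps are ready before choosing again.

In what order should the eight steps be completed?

A is the only step with nothing outstanding, so it goes first.
B and D are both available; B is listed earlier → B.
Ready: C, D and E. C is listed earlier → C.
Ready: D and E. D is listed earlier → D.
H now also ready, so the ready set is {E, H}; E is listed earlier → E.
Ready: F, G and H. F is listed earlier → F.
G and H are both available; G is listed earlier → G.
H needed C and D, now all done → H.

A, B, C, D, E, F, G, H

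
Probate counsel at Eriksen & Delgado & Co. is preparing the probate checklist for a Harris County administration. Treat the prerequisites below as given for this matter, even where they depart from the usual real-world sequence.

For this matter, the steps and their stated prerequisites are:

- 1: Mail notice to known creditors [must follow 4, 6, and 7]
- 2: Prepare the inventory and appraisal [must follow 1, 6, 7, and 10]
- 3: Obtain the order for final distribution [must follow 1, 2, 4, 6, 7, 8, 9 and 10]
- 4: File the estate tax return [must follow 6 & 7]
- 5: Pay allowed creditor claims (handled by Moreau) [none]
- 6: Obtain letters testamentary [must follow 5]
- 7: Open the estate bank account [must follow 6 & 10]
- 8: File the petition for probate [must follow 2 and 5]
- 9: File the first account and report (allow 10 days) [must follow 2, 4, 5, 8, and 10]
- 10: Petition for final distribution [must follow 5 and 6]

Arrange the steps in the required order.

5, 6, 10, 7, 4, 1, 2, 8, 9, 3

5 has no prerequisites → 5 first.
That leaves 6 as the only ready step → 6.
Next only 10 has its prerequisites met → 10.
7 needed 6 and 10, now all done → 7.
4 needed 6 and 7, now all done → 4.
1 is the only step now ready → 1.
2 needed 1, 6, 7 and 10, now all done → 2.
8 needed 2 and 5, now all done → 8.
9 is the only step now ready → 9.
3 is the only step now ready → 3.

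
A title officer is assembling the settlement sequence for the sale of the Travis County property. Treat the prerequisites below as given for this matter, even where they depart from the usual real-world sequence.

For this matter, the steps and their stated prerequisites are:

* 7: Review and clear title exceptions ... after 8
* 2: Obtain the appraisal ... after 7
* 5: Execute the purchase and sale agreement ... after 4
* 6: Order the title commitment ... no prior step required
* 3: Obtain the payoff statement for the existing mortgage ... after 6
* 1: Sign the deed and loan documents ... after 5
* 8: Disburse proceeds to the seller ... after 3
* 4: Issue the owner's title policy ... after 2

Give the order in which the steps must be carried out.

6, 3, 8, 7, 2, 4, 5, 1

Only 6 has no prerequisites, so it is first.
3 is the only step now ready → 3.
That leaves 8 as the only ready step → 8.
7 needed 8, now all done → 7.
2 needed 7, now all done → 2.
4 needed 2, now all done → 4.
5 is the only step now ready → 5.
1 is the only step now ready → 1.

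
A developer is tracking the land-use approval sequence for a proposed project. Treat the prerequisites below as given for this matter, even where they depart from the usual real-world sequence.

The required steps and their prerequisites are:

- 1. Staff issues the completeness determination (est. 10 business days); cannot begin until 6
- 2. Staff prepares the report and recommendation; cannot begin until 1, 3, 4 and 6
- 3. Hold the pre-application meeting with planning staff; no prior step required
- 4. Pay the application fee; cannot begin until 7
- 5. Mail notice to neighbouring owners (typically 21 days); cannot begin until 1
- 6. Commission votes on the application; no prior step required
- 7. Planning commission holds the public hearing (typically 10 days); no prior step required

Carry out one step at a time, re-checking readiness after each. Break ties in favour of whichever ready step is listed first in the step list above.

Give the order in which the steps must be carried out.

Nothing is required for 3, 6 and 7. 3 is listed earlier → 3 first.
Ready: 6 and 7. 6 is listed earlier → 6.
Ready: 1 and 7. 1 is listed earlier → 1.
Ready: 5 and 7. 5 is listed earlier → 5.
That leaves 7 as the only ready step → 7.
Next only 4 has its prerequisites met → 4.
2 is the only step now ready → 2.

3 6 1 5 7 4 2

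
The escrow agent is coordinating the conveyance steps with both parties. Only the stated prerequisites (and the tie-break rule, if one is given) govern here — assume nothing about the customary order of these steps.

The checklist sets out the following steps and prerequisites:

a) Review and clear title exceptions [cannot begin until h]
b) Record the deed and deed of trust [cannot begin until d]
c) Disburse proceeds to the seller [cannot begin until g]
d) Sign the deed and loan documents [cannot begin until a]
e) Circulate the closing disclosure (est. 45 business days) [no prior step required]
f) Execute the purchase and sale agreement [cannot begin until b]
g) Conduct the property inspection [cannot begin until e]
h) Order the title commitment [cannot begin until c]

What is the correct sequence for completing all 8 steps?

e has no prerequisites → e first.
That leaves g as the only ready step → g.
That leaves c as the only ready step → c.
Next only h has its prerequisites met → h.
a needed h, now all done → a.
d is the only step now ready → d.
b needed d, now all done → b.
f needed b, now all done → f.

e → g → c → h → a → d → b → f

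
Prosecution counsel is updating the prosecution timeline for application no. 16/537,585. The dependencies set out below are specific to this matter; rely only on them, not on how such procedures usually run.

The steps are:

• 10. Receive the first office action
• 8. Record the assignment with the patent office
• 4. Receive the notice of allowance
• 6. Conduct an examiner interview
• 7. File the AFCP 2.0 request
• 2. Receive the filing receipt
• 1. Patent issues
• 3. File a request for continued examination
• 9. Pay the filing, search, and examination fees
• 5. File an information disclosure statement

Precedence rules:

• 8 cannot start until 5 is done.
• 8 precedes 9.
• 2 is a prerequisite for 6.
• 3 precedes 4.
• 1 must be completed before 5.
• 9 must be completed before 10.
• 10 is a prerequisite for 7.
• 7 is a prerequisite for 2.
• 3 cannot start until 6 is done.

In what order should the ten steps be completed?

Only 1 has no prerequisites, so it is first.
Next only 5 has its prerequisites met → 5.
8 needed 5, now all done → 8.
Next only 9 has its prerequisites met → 9.
Next only 10 has its prerequisites met → 10.
That leaves 7 as the only ready step → 7.
Next only 2 has its prerequisites met → 2.
6 is the only step now ready → 6.
Next only 3 has its prerequisites met → 3.
Next only 4 has its prerequisites met → 4.

1, 5, 8, 9, 10, 7, 2, 6, 3, 4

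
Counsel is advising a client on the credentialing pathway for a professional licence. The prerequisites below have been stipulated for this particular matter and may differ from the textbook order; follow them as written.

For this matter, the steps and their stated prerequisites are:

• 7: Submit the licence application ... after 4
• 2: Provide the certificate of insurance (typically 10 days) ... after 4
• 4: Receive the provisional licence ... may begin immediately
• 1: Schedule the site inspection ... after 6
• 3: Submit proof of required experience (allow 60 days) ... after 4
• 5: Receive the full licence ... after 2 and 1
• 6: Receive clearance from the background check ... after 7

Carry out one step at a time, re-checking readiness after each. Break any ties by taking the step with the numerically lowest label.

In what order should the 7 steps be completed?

Only 4 has no prerequisites, so it is first.
2, 3 and 7 are all available; 2 has the earlier label → 2.
Now 3 and 7 have their prerequisites met. 3 has the earlier label, so 3 next.
That leaves 7 as the only ready step → 7.
6 is the only step now ready → 6.
1 needed 6, now all done → 1.
That leaves 5 as the only ready step → 5.

4, 2, 3, 7, 6, 1, 5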